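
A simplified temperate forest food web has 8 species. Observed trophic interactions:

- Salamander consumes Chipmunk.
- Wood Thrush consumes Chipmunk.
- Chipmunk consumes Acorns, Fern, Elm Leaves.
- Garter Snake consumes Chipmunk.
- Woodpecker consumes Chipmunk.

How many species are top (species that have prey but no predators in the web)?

Top species (has prey, but nothing eats it): Woodpecker, Wood Thrush, Salamander, Garter Snake.
Count: 4.

4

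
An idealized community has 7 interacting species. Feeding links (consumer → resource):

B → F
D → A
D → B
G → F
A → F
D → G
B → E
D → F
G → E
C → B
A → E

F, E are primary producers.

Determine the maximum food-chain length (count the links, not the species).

2 links

One longest chain: F → G → D.
It has 3 species and 2 links.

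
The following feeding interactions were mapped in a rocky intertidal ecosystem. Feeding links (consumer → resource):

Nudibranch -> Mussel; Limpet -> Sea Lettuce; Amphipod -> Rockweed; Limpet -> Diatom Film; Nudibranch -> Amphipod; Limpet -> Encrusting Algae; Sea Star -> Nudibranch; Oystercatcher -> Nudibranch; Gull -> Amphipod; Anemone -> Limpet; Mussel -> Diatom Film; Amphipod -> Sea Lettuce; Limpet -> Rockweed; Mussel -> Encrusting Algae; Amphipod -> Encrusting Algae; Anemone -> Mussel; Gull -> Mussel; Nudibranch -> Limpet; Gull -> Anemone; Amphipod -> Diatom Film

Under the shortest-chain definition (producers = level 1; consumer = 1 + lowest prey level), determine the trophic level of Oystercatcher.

Diatom Film is a producer → level 1.
Limpet eats Diatom Film → level 2.
Nudibranch eats Limpet → level 3.
Oystercatcher eats Nudibranch → level 4.
No prey of Oystercatcher is below level 3, so 4 is the minimum.

Trophic level 4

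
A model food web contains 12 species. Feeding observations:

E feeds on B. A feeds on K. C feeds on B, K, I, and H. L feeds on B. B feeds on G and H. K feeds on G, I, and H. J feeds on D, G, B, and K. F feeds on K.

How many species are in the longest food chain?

One longest chain: G → B → J.
It has 3 species and 2 links.

3 species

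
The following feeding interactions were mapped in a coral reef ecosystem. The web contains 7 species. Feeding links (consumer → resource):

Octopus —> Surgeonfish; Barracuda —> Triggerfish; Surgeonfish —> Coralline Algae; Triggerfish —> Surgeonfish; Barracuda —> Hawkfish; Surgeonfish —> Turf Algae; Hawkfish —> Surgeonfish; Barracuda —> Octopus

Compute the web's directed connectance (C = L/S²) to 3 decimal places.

C = 0.163

The web has S = 7 species and L = 8 feeding links.
C = L / S² = 8 / 49 = 0.1633 ≈ 0.163.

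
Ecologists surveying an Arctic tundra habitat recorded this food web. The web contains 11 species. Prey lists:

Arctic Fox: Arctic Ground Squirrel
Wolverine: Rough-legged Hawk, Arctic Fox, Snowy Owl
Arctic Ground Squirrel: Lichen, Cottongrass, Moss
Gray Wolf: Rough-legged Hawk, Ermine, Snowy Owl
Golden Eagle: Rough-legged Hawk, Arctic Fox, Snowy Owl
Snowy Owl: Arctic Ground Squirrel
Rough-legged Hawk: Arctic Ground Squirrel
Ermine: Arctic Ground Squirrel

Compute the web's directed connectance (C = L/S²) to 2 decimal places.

The web has S = 11 species and L = 16 feeding links.
C = L / S² = 16 / 121 = 0.1322 ≈ 0.13.

C = 0.13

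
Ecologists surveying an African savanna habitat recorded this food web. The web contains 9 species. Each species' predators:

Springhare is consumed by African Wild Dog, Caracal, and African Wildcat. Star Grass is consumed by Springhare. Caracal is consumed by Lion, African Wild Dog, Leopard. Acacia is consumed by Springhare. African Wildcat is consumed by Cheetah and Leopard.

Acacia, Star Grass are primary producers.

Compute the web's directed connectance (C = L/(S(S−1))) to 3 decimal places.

C = 0.139

The web has S = 9 species and L = 10 feeding links.
C = L / (S(S−1)) = 10 / 72 = 0.1389 ≈ 0.139.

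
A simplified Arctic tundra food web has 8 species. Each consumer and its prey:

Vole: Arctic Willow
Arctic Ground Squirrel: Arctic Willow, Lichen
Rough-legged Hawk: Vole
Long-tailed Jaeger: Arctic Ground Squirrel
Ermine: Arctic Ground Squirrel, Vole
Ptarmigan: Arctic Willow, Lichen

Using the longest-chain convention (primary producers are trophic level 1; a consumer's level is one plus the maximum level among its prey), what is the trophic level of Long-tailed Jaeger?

Arctic Willow is a producer → level 1.
Arctic Ground Squirrel eats Arctic Willow (level 1); other prey at levels: Lichen 1 → level 2.
Long-tailed Jaeger eats Arctic Ground Squirrel → level 3.

Trophic level 3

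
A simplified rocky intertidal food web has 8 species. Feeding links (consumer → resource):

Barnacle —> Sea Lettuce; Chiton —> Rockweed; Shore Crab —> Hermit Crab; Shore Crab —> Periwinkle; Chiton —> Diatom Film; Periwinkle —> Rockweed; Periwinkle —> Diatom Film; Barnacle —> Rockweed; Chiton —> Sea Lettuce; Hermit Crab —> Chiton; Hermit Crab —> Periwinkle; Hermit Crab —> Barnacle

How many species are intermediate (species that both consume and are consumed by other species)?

Intermediate species (has both prey and predators): Chiton, Barnacle, Periwinkle, Hermit Crab.
Count: 4.

4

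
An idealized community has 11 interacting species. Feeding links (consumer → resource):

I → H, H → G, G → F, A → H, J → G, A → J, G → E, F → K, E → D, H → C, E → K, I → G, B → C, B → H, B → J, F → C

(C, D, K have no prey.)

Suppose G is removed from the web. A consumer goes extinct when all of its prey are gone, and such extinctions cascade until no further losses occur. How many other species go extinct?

Remove G.
Round 1: J (all prey gone) → extinct.
No further losses. Total secondary extinctions: 1.

1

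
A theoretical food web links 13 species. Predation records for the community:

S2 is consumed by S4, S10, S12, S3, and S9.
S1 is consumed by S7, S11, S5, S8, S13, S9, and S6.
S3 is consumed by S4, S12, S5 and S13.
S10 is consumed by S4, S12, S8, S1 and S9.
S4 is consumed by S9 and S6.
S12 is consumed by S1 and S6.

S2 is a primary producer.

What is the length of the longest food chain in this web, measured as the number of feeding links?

4 links

One longest chain: S2 → S10 → S12 → S1 → S11.
It has 5 species and 4 links.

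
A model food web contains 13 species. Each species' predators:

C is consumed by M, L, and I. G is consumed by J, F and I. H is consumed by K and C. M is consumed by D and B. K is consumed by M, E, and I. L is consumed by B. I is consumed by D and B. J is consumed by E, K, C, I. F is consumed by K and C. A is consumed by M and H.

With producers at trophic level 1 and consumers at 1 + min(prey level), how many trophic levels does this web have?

4

Producers (level 1): A, G.
Following each consumer down to its lowest-level prey: A → H → C → L (levels 1 through 4).
All prey of L (C 3) are at level 3 or above, so L is at level 1 + 3 = 4.
Every consumer has at least one prey at level 3 or below, so none exceeds level 4.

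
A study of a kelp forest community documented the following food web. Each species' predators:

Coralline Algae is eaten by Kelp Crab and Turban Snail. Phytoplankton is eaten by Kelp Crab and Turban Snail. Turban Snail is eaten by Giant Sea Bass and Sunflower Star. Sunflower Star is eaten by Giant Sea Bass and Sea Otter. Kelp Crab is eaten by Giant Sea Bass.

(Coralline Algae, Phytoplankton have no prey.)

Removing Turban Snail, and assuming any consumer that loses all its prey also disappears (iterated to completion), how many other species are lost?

Remove Turban Snail.
Round 1: Sunflower Star (all prey gone) → extinct.
Round 2: Sea Otter (all prey gone) → extinct.
No further losses. Total secondary extinctions: 2.

2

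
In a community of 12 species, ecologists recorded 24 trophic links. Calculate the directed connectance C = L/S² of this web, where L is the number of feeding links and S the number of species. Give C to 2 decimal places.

The web has S = 12 species and L = 24 feeding links.
C = L / S² = 24 / 144 = 0.1667 ≈ 0.17.

C = 0.17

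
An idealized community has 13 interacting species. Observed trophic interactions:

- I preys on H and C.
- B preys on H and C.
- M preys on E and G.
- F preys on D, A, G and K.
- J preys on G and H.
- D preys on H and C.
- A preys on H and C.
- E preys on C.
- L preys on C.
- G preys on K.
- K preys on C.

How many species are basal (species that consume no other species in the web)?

Basal species (no prey listed): H, C.
Count: 2.

2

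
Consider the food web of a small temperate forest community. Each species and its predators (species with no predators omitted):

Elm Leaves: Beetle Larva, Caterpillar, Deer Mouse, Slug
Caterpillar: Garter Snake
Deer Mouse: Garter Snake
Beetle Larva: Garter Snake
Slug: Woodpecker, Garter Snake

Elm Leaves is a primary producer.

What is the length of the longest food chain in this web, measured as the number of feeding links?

One longest chain: Elm Leaves → Slug → Woodpecker.
It has 3 species and 2 links.

2 links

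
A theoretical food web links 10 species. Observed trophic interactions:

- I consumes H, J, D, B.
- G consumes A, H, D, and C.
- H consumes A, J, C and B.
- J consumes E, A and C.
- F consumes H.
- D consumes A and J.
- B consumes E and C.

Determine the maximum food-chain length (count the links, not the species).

One longest chain: E → J → H → I.
It has 4 species and 3 links.

3 links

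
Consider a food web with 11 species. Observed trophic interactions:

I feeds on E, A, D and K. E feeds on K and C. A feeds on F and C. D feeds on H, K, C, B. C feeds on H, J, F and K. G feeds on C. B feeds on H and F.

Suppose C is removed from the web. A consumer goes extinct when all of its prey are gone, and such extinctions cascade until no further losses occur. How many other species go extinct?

1

Remove C.
Round 1: G (all prey gone) → extinct.
No further losses. Total secondary extinctions: 1.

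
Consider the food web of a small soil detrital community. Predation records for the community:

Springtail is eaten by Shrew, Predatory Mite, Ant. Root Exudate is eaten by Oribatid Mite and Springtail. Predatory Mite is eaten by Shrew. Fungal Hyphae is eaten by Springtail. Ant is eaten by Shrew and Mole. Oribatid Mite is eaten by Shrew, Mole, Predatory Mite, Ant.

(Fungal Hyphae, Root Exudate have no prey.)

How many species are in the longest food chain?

One longest chain: Root Exudate → Oribatid Mite → Predatory Mite → Shrew.
It has 4 species and 3 links.

4 species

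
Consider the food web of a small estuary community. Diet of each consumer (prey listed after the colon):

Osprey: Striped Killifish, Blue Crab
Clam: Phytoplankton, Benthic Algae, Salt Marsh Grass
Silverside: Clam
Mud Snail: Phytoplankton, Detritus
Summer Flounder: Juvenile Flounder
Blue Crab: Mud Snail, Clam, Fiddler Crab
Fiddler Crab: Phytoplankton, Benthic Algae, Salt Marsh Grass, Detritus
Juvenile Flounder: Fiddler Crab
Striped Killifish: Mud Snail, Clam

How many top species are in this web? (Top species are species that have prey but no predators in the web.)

3

Top species (has prey, but nothing eats it): Silverside, Osprey, Summer Flounder.
Count: 3.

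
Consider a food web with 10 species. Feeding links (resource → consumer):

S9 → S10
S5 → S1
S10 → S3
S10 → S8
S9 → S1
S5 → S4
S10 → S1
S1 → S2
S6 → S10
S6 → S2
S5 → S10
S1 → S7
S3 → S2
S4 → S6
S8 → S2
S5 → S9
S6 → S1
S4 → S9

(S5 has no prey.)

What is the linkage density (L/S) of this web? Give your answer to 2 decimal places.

L/S = 1.80

There are L = 18 links among S = 10 species.
L/S = 18/10 = 1.8000 ≈ 1.80.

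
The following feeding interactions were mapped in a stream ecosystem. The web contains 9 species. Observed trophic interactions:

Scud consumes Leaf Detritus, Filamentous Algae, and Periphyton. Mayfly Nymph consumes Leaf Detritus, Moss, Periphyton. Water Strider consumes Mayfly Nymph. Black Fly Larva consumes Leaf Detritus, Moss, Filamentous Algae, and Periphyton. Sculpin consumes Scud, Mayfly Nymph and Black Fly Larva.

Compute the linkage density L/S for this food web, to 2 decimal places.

L/S = 1.56

There are L = 14 links among S = 9 species.
L/S = 14/9 = 1.5556 ≈ 1.56.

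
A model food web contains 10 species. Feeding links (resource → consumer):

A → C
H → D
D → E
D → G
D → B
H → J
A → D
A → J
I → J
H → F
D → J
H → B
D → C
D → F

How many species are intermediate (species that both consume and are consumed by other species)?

1

Intermediate species (has both prey and predators): D.
Count: 1.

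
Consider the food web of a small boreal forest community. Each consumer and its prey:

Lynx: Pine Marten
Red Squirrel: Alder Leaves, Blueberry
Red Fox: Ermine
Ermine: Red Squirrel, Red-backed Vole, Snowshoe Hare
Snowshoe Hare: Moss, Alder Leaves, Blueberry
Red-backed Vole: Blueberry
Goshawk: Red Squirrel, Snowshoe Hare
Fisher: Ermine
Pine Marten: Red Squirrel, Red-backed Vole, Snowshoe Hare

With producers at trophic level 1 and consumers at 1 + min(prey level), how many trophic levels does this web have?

4

Producers (level 1): Moss, Alder Leaves, Blueberry.
Following each consumer down to its lowest-level prey: Alder Leaves → Red Squirrel → Ermine → Fisher (levels 1 through 4).
All prey of Fisher (Ermine 3) are at level 3 or above, so Fisher is at level 1 + 3 = 4.
Every consumer has at least one prey at level 3 or below, so none exceeds level 4.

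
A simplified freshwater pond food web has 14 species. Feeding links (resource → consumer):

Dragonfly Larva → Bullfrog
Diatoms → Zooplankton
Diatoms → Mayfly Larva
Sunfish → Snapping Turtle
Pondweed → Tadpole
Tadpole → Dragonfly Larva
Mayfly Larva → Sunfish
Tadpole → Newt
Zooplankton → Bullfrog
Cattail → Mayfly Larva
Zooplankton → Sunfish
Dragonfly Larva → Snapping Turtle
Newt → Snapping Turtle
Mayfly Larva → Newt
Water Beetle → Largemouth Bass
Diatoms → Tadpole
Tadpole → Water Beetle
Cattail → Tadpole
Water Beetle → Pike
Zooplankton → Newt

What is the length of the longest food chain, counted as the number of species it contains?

One longest chain: Diatoms → Zooplankton → Sunfish → Snapping Turtle.
It has 4 species and 3 links.

4 species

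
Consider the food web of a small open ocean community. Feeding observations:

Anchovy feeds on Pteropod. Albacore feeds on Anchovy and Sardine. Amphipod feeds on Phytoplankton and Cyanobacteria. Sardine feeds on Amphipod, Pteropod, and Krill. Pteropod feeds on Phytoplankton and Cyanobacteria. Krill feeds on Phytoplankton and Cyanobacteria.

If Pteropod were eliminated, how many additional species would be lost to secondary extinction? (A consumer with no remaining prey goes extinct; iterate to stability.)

1

Remove Pteropod.
Round 1: Anchovy (all prey gone) → extinct.
No further losses. Total secondary extinctions: 1.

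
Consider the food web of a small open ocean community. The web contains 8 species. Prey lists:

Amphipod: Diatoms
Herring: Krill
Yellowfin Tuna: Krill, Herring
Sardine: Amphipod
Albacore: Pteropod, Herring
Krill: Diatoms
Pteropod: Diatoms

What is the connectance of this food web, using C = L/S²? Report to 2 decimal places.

C = 0.14

The web has S = 8 species and L = 9 feeding links.
C = L / S² = 9 / 64 = 0.1406 ≈ 0.14.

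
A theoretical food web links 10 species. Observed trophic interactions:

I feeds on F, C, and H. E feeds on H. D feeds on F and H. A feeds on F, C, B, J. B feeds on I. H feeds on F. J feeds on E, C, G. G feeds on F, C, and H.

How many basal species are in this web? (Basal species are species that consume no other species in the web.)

2

Basal species (no prey listed): C, F.
Count: 2.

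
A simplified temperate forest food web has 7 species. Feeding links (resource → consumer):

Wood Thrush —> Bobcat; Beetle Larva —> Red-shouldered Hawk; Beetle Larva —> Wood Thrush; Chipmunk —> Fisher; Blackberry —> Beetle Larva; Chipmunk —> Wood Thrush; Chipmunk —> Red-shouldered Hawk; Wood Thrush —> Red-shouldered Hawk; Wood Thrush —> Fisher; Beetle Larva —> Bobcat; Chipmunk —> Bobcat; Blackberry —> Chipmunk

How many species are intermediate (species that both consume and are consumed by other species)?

3

Intermediate species (has both prey and predators): Chipmunk, Beetle Larva, Wood Thrush.
Count: 3.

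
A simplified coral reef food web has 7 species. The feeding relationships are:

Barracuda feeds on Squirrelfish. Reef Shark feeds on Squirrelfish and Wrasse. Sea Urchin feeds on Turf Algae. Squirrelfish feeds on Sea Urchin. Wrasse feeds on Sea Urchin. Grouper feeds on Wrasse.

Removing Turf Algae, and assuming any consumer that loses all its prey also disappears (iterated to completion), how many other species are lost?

Remove Turf Algae.
Round 1: Sea Urchin (all prey gone) → extinct.
Round 2: Squirrelfish (all prey gone), Wrasse (all prey gone) → extinct.
Round 3: Barracuda (all prey gone), Reef Shark (all prey gone), Grouper (all prey gone) → extinct.
No further losses. Total secondary extinctions: 6.

6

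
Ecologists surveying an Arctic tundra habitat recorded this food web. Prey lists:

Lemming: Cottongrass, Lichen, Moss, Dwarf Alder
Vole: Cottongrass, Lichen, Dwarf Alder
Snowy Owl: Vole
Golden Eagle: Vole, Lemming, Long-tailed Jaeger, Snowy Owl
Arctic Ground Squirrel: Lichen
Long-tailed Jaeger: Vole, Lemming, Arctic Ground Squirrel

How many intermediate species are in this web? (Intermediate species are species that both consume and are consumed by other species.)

Intermediate species (has both prey and predators): Vole, Lemming, Arctic Ground Squirrel, Long-tailed Jaeger, Snowy Owl.
Count: 5.

5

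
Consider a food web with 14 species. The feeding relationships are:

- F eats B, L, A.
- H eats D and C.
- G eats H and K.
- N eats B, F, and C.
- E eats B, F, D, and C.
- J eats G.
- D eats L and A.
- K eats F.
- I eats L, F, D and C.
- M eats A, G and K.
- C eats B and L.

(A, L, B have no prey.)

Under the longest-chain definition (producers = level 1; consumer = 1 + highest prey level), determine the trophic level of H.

Trophic level 3

L is a producer → level 1.
C eats L (level 1); other prey at levels: B 1 → level 2.
H eats C (level 2); other prey at levels: D 2 → level 3.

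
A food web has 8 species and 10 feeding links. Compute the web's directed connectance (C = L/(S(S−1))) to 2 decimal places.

The web has S = 8 species and L = 10 feeding links.
C = L / (S(S−1)) = 10 / 56 = 0.1786 ≈ 0.18.

C = 0.18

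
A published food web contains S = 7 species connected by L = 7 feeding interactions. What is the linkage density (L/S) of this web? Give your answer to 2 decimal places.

There are L = 7 links among S = 7 species.
L/S = 7/7 = 1.0000 ≈ 1.00.

L/S = 1.00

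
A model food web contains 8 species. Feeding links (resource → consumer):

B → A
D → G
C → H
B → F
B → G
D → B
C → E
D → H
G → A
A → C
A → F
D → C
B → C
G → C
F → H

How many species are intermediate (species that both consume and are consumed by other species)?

5

Intermediate species (has both prey and predators): B, G, A, C, F.
Count: 5.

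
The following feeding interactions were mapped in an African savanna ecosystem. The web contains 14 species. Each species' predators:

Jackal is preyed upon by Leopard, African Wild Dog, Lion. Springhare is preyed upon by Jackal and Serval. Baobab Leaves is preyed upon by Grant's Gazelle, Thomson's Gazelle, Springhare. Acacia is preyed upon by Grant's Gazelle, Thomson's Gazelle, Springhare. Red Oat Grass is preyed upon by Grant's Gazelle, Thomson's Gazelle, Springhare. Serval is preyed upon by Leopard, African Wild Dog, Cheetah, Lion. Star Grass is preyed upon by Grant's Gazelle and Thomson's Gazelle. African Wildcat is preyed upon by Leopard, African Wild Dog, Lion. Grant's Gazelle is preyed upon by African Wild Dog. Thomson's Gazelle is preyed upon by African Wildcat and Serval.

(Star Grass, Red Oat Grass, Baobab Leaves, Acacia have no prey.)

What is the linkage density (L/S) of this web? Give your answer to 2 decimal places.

There are L = 26 links among S = 14 species.
L/S = 26/14 = 1.8571 ≈ 1.86.

L/S = 1.86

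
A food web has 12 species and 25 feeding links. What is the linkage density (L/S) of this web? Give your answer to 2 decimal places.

L/S = 2.08

There are L = 25 links among S = 12 species.
L/S = 25/12 = 2.0833 ≈ 2.08.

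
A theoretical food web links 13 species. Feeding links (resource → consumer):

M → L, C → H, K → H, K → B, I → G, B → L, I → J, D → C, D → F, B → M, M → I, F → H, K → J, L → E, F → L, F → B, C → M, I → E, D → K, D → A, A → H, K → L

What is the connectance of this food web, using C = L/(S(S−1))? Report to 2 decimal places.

The web has S = 13 species and L = 22 feeding links.
C = L / (S(S−1)) = 22 / 156 = 0.1410 ≈ 0.14.

C = 0.14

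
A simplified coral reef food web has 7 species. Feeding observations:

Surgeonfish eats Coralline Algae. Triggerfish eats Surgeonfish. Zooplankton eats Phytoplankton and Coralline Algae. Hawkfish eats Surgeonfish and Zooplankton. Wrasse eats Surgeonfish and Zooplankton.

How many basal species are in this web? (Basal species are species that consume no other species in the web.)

2

Basal species (no prey listed): Phytoplankton, Coralline Algae.
Count: 2.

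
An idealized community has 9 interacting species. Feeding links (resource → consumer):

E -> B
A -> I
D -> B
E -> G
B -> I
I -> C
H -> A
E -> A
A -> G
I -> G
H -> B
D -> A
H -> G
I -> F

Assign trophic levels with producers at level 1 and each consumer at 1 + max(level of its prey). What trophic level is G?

Trophic level 4

D is a producer → level 1.
A eats D (level 1); other prey at levels: H 1, E 1 → level 2.
I eats A (level 2); other prey at levels: B 2 → level 3.
G eats I (level 3); other prey at levels: H 1, E 1, A 2 → level 4.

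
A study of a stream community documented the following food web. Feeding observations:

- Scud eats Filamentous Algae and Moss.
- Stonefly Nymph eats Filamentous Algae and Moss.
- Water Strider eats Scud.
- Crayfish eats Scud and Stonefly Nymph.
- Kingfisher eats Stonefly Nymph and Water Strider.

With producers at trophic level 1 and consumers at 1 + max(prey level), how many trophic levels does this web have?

Producers (level 1): Filamentous Algae, Moss.
Filamentous Algae → Scud → Water Strider → Kingfisher gives Kingfisher level 4.
No species has a prey at level 4, so no species reaches level 5.

4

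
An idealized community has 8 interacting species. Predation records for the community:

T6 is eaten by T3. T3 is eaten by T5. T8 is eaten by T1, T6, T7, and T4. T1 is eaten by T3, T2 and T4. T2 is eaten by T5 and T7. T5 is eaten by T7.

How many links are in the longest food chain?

One longest chain: T8 → T1 → T2 → T5 → T7.
It has 5 species and 4 links.

4 links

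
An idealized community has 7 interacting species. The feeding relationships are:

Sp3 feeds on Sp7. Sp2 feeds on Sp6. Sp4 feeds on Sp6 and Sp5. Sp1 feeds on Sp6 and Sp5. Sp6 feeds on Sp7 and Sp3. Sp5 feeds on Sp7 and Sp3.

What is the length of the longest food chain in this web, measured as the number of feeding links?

One longest chain: Sp7 → Sp3 → Sp5 → Sp1.
It has 4 species and 3 links.

3 links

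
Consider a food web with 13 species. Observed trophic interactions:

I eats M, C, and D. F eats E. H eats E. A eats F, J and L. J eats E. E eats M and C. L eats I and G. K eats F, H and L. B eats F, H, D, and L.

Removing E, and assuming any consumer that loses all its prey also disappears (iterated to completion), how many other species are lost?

3

Remove E.
Round 1: H (all prey gone), J (all prey gone), F (all prey gone) → extinct.
No further losses. Total secondary extinctions: 3.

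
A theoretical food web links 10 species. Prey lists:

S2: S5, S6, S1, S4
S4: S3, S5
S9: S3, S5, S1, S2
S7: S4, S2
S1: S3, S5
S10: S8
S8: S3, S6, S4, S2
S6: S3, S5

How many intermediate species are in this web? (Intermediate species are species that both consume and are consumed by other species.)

Intermediate species (has both prey and predators): S6, S1, S4, S2, S8.
Count: 5.

5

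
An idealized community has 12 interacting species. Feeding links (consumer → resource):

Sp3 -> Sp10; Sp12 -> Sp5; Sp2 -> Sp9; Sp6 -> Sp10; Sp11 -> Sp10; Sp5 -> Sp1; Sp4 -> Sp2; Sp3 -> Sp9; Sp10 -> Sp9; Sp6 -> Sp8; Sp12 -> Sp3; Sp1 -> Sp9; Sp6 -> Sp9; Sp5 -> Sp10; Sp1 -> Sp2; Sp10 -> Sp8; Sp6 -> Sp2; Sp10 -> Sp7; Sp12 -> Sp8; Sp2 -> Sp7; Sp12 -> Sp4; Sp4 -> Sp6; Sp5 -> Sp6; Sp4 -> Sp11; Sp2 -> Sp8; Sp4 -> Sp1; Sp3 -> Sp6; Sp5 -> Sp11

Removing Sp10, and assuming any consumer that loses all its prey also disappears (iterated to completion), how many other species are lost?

Remove Sp10.
Round 1: Sp11 (all prey gone) → extinct.
No further losses. Total secondary extinctions: 1.

1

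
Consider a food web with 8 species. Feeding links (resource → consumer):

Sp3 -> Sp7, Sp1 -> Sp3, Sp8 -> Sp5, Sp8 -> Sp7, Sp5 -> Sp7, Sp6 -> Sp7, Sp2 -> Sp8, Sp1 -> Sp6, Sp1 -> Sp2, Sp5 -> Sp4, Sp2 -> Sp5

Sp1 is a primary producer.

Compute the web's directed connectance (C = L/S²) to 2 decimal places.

C = 0.17

The web has S = 8 species and L = 11 feeding links.
C = L / S² = 11 / 64 = 0.1719 ≈ 0.17.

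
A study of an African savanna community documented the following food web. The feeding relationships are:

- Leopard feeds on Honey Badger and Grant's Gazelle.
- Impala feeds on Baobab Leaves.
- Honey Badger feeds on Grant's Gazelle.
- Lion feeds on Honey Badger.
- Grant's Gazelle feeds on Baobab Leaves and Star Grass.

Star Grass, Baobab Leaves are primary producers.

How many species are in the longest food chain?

One longest chain: Star Grass → Grant's Gazelle → Honey Badger → Leopard.
It has 4 species and 3 links.

4 species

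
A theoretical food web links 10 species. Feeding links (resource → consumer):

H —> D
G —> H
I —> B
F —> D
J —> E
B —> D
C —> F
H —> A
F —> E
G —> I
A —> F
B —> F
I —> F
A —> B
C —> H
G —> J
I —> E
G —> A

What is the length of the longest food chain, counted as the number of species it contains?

6 species

One longest chain: C → H → A → B → F → E.
It has 6 species and 5 links.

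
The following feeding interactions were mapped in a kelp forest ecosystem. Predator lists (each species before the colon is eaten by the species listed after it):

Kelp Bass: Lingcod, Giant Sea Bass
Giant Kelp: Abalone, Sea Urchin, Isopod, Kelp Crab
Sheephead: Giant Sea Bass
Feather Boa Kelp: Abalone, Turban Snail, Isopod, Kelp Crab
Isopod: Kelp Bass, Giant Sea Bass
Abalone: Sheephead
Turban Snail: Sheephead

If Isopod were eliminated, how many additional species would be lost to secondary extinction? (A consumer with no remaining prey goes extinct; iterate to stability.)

2

Remove Isopod.
Round 1: Kelp Bass (all prey gone) → extinct.
Round 2: Lingcod (all prey gone) → extinct.
No further losses. Total secondary extinctions: 2.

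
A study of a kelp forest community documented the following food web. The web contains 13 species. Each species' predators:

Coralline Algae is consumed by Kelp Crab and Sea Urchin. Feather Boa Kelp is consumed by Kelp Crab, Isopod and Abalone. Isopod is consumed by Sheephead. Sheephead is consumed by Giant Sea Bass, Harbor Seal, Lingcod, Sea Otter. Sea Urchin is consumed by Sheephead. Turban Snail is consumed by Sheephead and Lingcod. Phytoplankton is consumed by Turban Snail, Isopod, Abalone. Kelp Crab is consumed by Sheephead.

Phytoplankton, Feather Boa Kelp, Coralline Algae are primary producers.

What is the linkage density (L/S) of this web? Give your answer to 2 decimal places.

L/S = 1.31

There are L = 17 links among S = 13 species.
L/S = 17/13 = 1.3077 ≈ 1.31.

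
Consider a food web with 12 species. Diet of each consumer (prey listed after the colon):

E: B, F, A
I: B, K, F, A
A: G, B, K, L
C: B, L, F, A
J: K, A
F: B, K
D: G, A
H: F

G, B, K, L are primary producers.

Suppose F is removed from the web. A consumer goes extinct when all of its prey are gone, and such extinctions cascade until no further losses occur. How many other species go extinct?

Remove F.
Round 1: H (all prey gone) → extinct.
No further losses. Total secondary extinctions: 1.

1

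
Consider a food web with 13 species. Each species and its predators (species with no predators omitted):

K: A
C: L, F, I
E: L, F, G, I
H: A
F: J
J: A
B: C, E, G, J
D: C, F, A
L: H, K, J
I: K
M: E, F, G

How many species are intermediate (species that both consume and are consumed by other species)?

8

Intermediate species (has both prey and predators): C, E, L, F, I, H, K, J.
Count: 8.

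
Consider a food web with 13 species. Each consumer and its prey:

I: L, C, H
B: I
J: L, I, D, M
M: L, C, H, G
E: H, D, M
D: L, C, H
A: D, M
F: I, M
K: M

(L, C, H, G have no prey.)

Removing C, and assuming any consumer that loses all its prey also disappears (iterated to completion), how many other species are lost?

Remove C.
Every predator of it retains at least one other prey: I still has L, H; D still has L, H; M still has L, H, G.
No consumer loses all prey, so no secondary extinctions occur.

0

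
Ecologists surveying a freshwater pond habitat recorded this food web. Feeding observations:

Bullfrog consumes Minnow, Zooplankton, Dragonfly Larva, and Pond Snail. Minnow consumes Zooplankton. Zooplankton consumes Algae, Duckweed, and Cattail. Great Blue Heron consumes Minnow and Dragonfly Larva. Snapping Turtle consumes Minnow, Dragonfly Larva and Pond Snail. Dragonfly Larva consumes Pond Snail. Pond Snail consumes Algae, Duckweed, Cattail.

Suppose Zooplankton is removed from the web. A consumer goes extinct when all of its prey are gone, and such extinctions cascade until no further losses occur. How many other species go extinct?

Remove Zooplankton.
Round 1: Minnow (all prey gone) → extinct.
No further losses. Total secondary extinctions: 1.

1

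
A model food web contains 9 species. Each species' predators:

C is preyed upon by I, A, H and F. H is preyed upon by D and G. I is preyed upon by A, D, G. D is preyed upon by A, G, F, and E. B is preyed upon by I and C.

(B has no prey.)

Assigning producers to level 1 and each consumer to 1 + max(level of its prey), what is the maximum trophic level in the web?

Producers (level 1): B.
B → C → H → D → G gives G level 5.
No species has a prey at level 5, so no species reaches level 6.

5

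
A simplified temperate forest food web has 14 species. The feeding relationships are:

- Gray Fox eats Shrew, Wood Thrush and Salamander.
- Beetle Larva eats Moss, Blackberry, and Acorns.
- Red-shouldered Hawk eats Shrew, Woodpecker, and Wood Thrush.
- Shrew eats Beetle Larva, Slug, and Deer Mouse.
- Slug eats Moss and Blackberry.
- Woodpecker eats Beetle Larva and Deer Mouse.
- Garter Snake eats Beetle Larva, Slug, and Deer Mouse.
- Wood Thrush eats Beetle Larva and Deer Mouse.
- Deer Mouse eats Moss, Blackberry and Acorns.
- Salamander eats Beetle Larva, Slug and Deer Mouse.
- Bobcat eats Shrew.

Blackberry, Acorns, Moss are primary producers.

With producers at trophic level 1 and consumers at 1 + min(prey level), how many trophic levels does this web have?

4

Producers (level 1): Blackberry, Acorns, Moss.
Following each consumer down to its lowest-level prey: Blackberry → Beetle Larva → Shrew → Gray Fox (levels 1 through 4).
All prey of Gray Fox (Shrew 3, Wood Thrush 3, Salamander 3) are at level 3 or above, so Gray Fox is at level 1 + 3 = 4.
Every consumer has at least one prey at level 3 or below, so none exceeds level 4.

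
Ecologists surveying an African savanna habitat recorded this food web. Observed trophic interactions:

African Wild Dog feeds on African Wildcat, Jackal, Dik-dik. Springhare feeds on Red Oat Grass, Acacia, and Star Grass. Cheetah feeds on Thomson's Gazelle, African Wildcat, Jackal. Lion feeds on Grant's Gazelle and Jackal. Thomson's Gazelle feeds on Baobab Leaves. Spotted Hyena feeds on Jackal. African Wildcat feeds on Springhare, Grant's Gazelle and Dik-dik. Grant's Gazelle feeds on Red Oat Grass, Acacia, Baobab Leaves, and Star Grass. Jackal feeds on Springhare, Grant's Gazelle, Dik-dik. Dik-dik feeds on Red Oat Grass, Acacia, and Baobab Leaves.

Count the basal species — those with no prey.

4

Basal species (no prey listed): Star Grass, Acacia, Red Oat Grass, Baobab Leaves.
Count: 4.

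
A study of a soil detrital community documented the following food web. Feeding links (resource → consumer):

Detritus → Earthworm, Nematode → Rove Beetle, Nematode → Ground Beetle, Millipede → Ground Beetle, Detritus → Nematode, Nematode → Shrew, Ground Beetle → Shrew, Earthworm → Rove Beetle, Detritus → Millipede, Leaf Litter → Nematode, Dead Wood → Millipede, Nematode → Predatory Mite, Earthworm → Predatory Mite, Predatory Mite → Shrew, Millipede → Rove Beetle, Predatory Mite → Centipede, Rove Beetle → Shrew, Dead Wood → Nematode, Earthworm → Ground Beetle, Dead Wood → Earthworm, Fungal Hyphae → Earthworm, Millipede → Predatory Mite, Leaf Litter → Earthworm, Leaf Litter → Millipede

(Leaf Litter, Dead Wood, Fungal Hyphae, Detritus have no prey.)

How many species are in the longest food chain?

One longest chain: Leaf Litter → Millipede → Predatory Mite → Shrew.
It has 4 species and 3 links.

4 species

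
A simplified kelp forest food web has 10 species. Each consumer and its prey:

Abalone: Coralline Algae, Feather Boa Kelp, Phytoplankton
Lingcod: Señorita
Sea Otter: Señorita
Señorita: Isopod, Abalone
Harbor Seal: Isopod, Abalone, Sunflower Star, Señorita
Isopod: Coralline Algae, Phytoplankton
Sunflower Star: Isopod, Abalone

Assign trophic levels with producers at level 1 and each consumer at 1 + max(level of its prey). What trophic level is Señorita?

Coralline Algae is a producer → level 1.
Isopod eats Coralline Algae (level 1); other prey at levels: Phytoplankton 1 → level 2.
Señorita eats Isopod (level 2); other prey at levels: Abalone 2 → level 3.

Trophic level 3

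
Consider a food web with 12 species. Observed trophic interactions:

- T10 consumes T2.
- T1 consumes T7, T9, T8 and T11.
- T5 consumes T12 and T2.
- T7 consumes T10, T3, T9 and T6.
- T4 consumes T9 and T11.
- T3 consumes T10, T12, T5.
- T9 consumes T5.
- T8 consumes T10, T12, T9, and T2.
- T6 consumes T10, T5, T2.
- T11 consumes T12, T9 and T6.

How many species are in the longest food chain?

One longest chain: T2 → T10 → T6 → T11 → T4.
It has 5 species and 4 links.

5 species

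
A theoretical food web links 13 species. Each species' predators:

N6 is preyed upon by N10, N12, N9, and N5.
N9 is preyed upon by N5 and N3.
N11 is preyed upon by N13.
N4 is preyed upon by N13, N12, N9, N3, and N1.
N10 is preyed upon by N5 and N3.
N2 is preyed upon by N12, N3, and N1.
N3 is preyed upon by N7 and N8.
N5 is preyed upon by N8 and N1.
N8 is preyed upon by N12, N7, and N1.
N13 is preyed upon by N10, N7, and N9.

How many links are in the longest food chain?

One longest chain: N11 → N13 → N9 → N3 → N8 → N12.
It has 6 species and 5 links.

5 links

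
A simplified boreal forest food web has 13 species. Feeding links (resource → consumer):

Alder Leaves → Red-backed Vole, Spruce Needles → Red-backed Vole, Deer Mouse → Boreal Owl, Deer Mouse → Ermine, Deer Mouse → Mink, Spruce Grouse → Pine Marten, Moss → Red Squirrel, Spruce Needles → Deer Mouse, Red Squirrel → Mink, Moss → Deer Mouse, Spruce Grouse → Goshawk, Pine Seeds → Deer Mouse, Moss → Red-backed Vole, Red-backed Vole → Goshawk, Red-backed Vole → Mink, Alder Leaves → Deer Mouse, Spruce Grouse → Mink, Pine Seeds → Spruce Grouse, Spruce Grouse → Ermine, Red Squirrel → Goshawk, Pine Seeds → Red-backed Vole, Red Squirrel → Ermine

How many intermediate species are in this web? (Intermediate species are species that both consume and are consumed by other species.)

4

Intermediate species (has both prey and predators): Deer Mouse, Spruce Grouse, Red Squirrel, Red-backed Vole.
Count: 4.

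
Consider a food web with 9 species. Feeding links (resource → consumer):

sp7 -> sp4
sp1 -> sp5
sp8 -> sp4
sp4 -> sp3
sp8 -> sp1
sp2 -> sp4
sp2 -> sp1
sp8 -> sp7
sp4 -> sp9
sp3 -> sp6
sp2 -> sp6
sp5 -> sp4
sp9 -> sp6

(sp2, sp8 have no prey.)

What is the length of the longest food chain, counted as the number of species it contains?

6 species

One longest chain: sp2 → sp1 → sp5 → sp4 → sp9 → sp6.
It has 6 species and 5 links.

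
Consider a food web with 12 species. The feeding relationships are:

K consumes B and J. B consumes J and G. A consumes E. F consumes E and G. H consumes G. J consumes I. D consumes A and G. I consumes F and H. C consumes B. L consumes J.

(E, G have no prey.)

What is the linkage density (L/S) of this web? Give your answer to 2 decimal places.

L/S = 1.25

There are L = 15 links among S = 12 species.
L/S = 15/12 = 1.2500 ≈ 1.25.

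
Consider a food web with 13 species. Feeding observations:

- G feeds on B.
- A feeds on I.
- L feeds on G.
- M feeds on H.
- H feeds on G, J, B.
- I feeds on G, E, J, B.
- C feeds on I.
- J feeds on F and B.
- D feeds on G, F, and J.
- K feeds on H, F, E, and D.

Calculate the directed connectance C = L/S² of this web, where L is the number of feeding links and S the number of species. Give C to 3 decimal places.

C = 0.124

The web has S = 13 species and L = 21 feeding links.
C = L / S² = 21 / 169 = 0.1243 ≈ 0.124.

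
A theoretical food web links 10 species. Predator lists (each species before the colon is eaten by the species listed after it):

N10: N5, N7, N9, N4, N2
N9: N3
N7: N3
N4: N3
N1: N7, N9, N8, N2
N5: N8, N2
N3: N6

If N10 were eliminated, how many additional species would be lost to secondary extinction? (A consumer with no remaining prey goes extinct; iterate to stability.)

Remove N10.
Round 1: N5 (all prey gone), N4 (all prey gone) → extinct.
No further losses. Total secondary extinctions: 2.

2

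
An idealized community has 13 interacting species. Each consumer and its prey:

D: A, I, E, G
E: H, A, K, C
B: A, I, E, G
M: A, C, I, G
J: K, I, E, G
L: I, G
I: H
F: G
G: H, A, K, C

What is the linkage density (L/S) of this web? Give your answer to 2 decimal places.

L/S = 2.15

There are L = 28 links among S = 13 species.
L/S = 28/13 = 2.1538 ≈ 2.15.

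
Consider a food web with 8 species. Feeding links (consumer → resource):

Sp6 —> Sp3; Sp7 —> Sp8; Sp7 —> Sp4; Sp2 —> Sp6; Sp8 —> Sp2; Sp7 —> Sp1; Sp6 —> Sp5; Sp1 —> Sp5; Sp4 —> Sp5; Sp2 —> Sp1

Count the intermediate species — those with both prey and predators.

5

Intermediate species (has both prey and predators): Sp1, Sp4, Sp6, Sp2, Sp8.
Count: 5.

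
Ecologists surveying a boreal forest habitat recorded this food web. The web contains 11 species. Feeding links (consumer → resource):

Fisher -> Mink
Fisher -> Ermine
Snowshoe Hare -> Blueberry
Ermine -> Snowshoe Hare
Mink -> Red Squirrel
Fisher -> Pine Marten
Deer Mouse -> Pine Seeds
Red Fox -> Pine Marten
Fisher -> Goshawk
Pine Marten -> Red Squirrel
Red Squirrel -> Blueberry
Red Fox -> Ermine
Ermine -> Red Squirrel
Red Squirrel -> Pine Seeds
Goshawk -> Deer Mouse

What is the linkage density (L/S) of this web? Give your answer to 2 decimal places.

L/S = 1.36

There are L = 15 links among S = 11 species.
L/S = 15/11 = 1.3636 ≈ 1.36.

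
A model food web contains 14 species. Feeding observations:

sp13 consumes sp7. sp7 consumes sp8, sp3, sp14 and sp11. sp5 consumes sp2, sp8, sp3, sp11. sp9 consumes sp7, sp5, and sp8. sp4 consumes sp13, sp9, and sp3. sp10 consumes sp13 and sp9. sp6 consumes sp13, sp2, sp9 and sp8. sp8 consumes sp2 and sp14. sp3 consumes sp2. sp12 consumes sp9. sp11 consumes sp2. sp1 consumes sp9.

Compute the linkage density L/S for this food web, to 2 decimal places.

L/S = 1.93

There are L = 27 links among S = 14 species.
L/S = 27/14 = 1.9286 ≈ 1.93.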